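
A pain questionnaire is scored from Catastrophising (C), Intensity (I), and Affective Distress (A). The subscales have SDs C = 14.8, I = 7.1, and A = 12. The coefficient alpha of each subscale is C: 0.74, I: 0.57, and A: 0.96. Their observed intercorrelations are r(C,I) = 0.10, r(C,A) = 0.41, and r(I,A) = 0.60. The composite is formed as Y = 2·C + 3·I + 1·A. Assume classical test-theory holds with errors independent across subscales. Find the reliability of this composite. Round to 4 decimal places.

0.8050

Var(Y) = 2²·14.8² + 3²·7.1² + 12² + 2·[6·14.8·7.1·0.10 + 2·14.8·12·0.41 + 3·7.1·12·0.60] = 1473.85 + 724.08 = 2197.93.
With uncorrelated errors the cross-covariances are all true-score covariance, so they carry over unchanged; only the diagonal terms shrink to ρᵢσᵢ².
True-score variance = [2²·14.8²·0.74 + 3²·7.1²·0.57 + 12²·0.96] + 724.08 = 1045.2 + 724.08 = 1769.28.
Reliability = 1769.28 / 2197.93 = 0.8050.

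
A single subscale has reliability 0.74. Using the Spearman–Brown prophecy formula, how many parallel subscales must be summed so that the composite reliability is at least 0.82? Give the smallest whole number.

k ≥ ρ*(1−ρ₁)/(ρ₁(1−ρ*)) = 0.82·0.26 / (0.74·0.18) = 1.601.
Smallest integer k = 2.

2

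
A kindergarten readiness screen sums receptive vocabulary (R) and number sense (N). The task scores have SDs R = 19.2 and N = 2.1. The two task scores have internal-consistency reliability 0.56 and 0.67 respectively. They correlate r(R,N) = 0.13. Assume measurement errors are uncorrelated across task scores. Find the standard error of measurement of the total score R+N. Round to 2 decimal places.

12.79

Var(total) = 373.05 + 10.4832 = 383.533.
True-score variance = 209.393 + 10.4832 = 219.876, so reliability = 0.5733.
Error variance = 383.533 − 219.876 = 163.657; SEM = √163.657 = 12.79.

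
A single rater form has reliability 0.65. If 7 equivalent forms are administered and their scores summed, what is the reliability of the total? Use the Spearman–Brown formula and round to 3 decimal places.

0.929

ρ_k = kρ / (1 + (k−1)ρ) = 7·0.65 / (1 + 6·0.65) = 4.550 / 4.900 = 0.929.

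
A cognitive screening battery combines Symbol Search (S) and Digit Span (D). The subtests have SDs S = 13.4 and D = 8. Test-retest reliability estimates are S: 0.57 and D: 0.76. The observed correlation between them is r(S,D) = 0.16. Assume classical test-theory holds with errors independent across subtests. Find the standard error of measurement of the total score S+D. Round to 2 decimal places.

Var(total) = 243.56 + 34.304 = 277.864.
True-score variance = 150.989 + 34.304 = 185.293, so reliability = 0.6668.
Error variance = 277.864 − 185.293 = 92.5708; SEM = √92.5708 = 9.62.

9.62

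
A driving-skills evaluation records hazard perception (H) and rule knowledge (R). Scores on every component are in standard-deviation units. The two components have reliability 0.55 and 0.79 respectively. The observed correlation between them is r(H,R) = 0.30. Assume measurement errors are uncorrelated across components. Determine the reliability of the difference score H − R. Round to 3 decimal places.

0.529

Var(H−R) = 1 + 1 − 2·0.30 = 2 − 0.6 = 1.4.
Under uncorrelated errors the observed covariances equal the true-score covariances, so only the own-variance terms attenuate.
True-score variance = [0.55 + 0.79] − 0.6 = 1.34 − 0.6 = 0.74.
Reliability = 0.74 / 1.4 = 0.529.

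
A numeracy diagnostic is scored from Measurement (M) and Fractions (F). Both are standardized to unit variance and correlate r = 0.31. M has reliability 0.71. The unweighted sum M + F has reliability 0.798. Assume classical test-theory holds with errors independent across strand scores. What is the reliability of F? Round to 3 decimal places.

0.761

Var(M+F) = 2 + 2·0.31 = 2.620.
True-score variance = ρ_M + ρ_F + 2·0.31, so 0.798 = (0.71 + ρ_F + 0.62) / 2.620.
ρ_F = 0.798·2.620 − 0.71 − 0.62 = 0.761.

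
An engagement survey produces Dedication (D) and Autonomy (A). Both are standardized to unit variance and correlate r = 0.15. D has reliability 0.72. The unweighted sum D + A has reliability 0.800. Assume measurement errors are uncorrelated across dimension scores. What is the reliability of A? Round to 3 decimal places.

0.820

Var(D+A) = 2 + 2·0.15 = 2.300.
True-score variance = ρ_D + ρ_A + 2·0.15, so 0.800 = (0.72 + ρ_A + 0.30) / 2.300.
ρ_A = 0.800·2.300 − 0.72 − 0.30 = 0.820.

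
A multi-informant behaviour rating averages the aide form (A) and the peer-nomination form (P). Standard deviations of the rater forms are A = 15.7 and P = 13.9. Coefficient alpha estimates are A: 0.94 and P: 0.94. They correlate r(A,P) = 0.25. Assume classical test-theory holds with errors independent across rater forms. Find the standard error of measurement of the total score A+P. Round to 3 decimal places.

Var(total) = 439.7 + 109.115 = 548.815.
True-score variance = 413.318 + 109.115 = 522.433, so reliability = 0.9519.
Error variance = 548.815 − 522.433 = 26.382; SEM = √26.382 = 5.136.

5.136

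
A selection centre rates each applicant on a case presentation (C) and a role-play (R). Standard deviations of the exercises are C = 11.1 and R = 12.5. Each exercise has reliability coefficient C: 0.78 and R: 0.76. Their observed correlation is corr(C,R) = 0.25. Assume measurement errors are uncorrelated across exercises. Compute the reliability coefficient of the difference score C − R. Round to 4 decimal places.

Var(C−R) = 11.1² + 12.5² − 2·11.1·12.5·0.25 = 279.46 − 69.375 = 210.085.
Because errors are independent across components, Cov(Tᵢ,Tⱼ) = Cov(Xᵢ,Xⱼ); the off-diagonal part of the true-score variance is the same as above.
True-score variance = [11.1²·0.78 + 12.5²·0.76] − 69.375 = 214.854 − 69.375 = 145.479.
Reliability = 145.479 / 210.085 = 0.6925.

0.6925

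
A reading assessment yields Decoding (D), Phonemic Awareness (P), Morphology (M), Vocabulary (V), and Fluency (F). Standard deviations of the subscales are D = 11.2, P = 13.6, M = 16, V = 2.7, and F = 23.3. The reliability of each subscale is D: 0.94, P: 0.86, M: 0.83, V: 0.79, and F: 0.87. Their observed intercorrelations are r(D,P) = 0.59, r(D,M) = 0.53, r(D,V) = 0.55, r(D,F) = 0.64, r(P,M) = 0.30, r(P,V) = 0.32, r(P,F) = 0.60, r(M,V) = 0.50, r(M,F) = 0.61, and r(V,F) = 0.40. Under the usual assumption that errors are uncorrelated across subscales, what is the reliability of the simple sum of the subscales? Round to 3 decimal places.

Var(D+P+M+V+F) = 11.2² + 13.6² + 16² + 2.7² + 23.3² + 2·[11.2·13.6·0.59 + 11.2·16·0.53 + 11.2·2.7·0.55 + 11.2·23.3·0.64 + 13.6·16·0.30 + 13.6·2.7·0.32 + 13.6·23.3·0.60 + 16·2.7·0.50 + 16·23.3·0.61 + 2.7·23.3·0.40] = 1116.58 + 1819.64 = 2936.22.
With uncorrelated errors the cross-covariances are all true-score covariance, so they carry over unchanged; only the diagonal terms shrink to ρᵢσᵢ².
True-score variance = [11.2²·0.94 + 13.6²·0.86 + 16²·0.83 + 2.7²·0.79 + 23.3²·0.87] + 1819.64 = 967.533 + 1819.64 = 2787.18.
Reliability = 2787.18 / 2936.22 = 0.949.

0.949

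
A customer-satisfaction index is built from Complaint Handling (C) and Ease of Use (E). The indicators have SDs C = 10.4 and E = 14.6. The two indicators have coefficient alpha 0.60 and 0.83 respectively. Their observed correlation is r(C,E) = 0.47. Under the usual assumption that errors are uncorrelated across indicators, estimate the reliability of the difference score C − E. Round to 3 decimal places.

0.555

Var(C−E) = 10.4² + 14.6² − 2·10.4·14.6·0.47 = 321.32 − 142.73 = 178.59.
Because errors are independent across components, Cov(Tᵢ,Tⱼ) = Cov(Xᵢ,Xⱼ); the off-diagonal part of the true-score variance is the same as above.
True-score variance = [10.4²·0.60 + 14.6²·0.83] − 142.73 = 241.819 − 142.73 = 99.0892.
Reliability = 99.0892 / 178.59 = 0.555.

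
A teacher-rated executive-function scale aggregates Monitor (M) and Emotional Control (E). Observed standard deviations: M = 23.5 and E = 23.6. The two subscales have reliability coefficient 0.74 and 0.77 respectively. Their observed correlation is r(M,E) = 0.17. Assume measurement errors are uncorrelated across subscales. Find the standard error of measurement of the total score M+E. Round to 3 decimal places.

16.483

Var(total) = 1109.21 + 188.564 = 1297.77.
True-score variance = 837.524 + 188.564 = 1026.09, so reliability = 0.7907.
Error variance = 1297.77 − 1026.09 = 271.686; SEM = √271.686 = 16.483.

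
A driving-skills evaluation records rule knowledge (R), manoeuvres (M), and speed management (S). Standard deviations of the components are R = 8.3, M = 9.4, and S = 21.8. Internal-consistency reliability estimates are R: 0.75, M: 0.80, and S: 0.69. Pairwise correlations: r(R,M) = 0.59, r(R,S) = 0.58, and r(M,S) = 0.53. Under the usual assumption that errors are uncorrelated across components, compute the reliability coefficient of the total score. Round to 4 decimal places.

0.8418

Var(R+M+S) = 8.3² + 9.4² + 21.8² + 2·[8.3·9.4·0.59 + 8.3·21.8·0.58 + 9.4·21.8·0.53] = 632.49 + 519.169 = 1151.66.
With uncorrelated errors the cross-covariances are all true-score covariance, so they carry over unchanged; only the diagonal terms shrink to ρᵢσᵢ².
True-score variance = [8.3²·0.75 + 9.4²·0.80 + 21.8²·0.69] + 519.169 = 450.271 + 519.169 = 969.44.
Reliability = 969.44 / 1151.66 = 0.8418.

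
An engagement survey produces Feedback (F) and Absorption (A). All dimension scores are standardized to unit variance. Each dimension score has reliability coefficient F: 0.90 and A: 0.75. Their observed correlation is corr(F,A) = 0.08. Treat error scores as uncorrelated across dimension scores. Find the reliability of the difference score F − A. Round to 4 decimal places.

Var(F−A) = 1 + 1 − 2·0.08 = 2 − 0.16 = 1.84.
With uncorrelated errors the cross-covariances are all true-score covariance, so they carry over unchanged; only the diagonal terms shrink to ρᵢσᵢ².
True-score variance = [0.90 + 0.75] − 0.16 = 1.65 − 0.16 = 1.49.
Reliability = 1.49 / 1.84 = 0.8098.

0.8098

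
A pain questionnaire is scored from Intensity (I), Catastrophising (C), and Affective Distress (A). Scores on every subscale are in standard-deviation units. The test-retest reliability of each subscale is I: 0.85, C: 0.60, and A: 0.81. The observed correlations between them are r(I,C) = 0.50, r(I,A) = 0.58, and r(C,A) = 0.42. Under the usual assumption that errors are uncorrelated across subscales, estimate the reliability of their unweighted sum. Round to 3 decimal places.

Var(I+C+A) = 3 + 2·[0.50 + 0.58 + 0.42] = 3 + 3 = 6.
With uncorrelated errors the cross-covariances are all true-score covariance, so they carry over unchanged; only the diagonal terms shrink to ρᵢσᵢ².
True-score variance = [0.85 + 0.60 + 0.81] + 3 = 2.26 + 3 = 5.26.
Reliability = 5.26 / 6 = 0.877.

0.877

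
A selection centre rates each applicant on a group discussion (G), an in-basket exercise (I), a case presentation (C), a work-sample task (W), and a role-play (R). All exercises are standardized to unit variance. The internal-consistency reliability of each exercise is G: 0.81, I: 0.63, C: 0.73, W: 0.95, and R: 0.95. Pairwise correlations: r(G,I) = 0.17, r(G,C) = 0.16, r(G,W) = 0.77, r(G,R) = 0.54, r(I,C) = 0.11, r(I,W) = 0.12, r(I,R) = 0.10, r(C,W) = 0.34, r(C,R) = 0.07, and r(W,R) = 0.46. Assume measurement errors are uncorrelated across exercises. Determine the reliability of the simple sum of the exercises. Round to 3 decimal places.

0.913

Var(G+I+C+W+R) = 5 + 2·[0.17 + 0.16 + 0.77 + 0.54 + 0.11 + 0.12 + 0.10 + 0.34 + 0.07 + 0.46] = 5 + 5.68 = 10.68.
Because errors are independent across components, Cov(Tᵢ,Tⱼ) = Cov(Xᵢ,Xⱼ); the off-diagonal part of the true-score variance is the same as above.
True-score variance = [0.81 + 0.63 + 0.73 + 0.95 + 0.95] + 5.68 = 4.07 + 5.68 = 9.75.
Reliability = 9.75 / 10.68 = 0.913.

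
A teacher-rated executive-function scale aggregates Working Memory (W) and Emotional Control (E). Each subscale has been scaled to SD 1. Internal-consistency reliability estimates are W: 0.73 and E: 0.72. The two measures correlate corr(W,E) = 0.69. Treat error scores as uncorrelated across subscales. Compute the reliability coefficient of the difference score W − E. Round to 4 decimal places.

Var(W−E) = 1 + 1 − 2·0.69 = 2 − 1.38 = 0.62.
Because errors are independent across components, Cov(Tᵢ,Tⱼ) = Cov(Xᵢ,Xⱼ); the off-diagonal part of the true-score variance is the same as above.
True-score variance = [0.73 + 0.72] − 1.38 = 1.45 − 1.38 = 0.07.
Reliability = 0.07 / 0.62 = 0.1129.

0.1129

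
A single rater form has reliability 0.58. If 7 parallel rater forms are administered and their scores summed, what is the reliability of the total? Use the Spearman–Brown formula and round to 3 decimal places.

0.906

ρ_k = kρ / (1 + (k−1)ρ) = 7·0.58 / (1 + 6·0.58) = 4.060 / 4.480 = 0.906.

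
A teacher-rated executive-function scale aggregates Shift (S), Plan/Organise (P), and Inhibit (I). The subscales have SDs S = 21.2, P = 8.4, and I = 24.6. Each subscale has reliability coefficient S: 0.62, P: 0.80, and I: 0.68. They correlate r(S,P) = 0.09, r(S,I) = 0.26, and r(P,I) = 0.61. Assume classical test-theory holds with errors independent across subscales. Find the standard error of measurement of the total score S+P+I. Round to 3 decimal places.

Var(total) = 1125.16 + 555.346 = 1680.51.
True-score variance = 746.61 + 555.346 = 1301.96, so reliability = 0.7747.
Error variance = 1680.51 − 1301.96 = 378.55; SEM = √378.55 = 19.456.

19.456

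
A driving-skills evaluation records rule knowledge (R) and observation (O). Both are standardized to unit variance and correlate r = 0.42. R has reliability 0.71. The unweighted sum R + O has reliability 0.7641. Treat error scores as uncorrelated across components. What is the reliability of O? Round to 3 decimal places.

Var(R+O) = 2 + 2·0.42 = 2.840.
True-score variance = ρ_R + ρ_O + 2·0.42, so 0.7641 = (0.71 + ρ_O + 0.84) / 2.840.
ρ_O = 0.7641·2.840 − 0.71 − 0.84 = 0.620.

0.620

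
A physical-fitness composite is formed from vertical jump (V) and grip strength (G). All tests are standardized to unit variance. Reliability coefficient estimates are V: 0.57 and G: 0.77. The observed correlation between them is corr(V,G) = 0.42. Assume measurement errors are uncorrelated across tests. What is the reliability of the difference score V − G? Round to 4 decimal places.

0.4310

Var(V−G) = 1 + 1 − 2·0.42 = 2 − 0.84 = 1.16.
With uncorrelated errors the cross-covariances are all true-score covariance, so they carry over unchanged; only the diagonal terms shrink to ρᵢσᵢ².
True-score variance = [0.57 + 0.77] − 0.84 = 1.34 − 0.84 = 0.5.
Reliability = 0.5 / 1.16 = 0.4310.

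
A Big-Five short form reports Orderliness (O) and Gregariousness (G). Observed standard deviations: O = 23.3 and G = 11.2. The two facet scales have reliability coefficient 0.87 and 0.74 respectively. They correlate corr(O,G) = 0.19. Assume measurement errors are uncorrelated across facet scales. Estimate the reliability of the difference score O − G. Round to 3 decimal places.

Var(O−G) = 23.3² + 11.2² − 2·23.3·11.2·0.19 = 668.33 − 99.1648 = 569.165.
Under uncorrelated errors the observed covariances equal the true-score covariances, so only the own-variance terms attenuate.
True-score variance = [23.3²·0.87 + 11.2²·0.74] − 99.1648 = 565.14 − 99.1648 = 465.975.
Reliability = 465.975 / 569.165 = 0.819.

0.819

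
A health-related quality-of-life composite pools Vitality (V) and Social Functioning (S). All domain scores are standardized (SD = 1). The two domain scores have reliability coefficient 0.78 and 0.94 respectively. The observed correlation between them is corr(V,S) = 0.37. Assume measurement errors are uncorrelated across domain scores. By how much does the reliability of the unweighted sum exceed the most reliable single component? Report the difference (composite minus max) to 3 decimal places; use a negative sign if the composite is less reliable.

Var(sum) = 2 + 0.74 = 2.74; true-score variance = 1.72 + 0.74 = 2.46; composite reliability = 0.8978.
Max component reliability = 0.9400.
Difference = 0.8978 − 0.9400 = -0.042.

-0.042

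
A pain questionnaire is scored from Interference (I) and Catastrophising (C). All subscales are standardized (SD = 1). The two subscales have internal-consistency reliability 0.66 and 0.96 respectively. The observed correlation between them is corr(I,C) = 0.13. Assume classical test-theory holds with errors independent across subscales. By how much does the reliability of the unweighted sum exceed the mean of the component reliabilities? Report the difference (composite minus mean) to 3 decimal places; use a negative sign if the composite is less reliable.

Var(sum) = 2 + 0.26 = 2.26; true-score variance = 1.62 + 0.26 = 1.88; composite reliability = 0.8319.
Mean component reliability = 0.8100.
Difference = 0.8319 − 0.8100 = 0.022.

0.022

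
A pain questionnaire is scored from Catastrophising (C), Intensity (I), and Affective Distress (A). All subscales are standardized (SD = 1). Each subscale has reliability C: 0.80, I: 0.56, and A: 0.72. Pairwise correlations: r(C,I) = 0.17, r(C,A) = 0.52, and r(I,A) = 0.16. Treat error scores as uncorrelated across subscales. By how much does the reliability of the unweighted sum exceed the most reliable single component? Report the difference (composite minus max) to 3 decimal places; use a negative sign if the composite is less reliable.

Var(sum) = 3 + 1.7 = 4.7; true-score variance = 2.08 + 1.7 = 3.78; composite reliability = 0.8043.
Max component reliability = 0.8000.
Difference = 0.8043 − 0.8000 = 0.004.

0.004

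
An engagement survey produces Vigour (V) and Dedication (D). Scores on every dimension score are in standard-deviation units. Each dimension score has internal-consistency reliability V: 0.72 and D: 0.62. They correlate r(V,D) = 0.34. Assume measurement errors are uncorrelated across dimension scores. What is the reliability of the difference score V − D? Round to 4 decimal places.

Var(V−D) = 1 + 1 − 2·0.34 = 2 − 0.68 = 1.32.
Under uncorrelated errors the observed covariances equal the true-score covariances, so only the own-variance terms attenuate.
True-score variance = [0.72 + 0.62] − 0.68 = 1.34 − 0.68 = 0.66.
Reliability = 0.66 / 1.32 = 0.5000.

0.5000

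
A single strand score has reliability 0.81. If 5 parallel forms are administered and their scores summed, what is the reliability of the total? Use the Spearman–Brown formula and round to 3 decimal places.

0.955

ρ_k = kρ / (1 + (k−1)ρ) = 5·0.81 / (1 + 4·0.81) = 4.050 / 4.240 = 0.955.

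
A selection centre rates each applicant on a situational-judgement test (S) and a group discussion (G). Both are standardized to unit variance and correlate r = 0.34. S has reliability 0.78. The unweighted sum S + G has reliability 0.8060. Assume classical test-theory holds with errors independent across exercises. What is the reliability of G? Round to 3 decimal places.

0.700

Var(S+G) = 2 + 2·0.34 = 2.680.
True-score variance = ρ_S + ρ_G + 2·0.34, so 0.8060 = (0.78 + ρ_G + 0.68) / 2.680.
ρ_G = 0.8060·2.680 − 0.78 − 0.68 = 0.700.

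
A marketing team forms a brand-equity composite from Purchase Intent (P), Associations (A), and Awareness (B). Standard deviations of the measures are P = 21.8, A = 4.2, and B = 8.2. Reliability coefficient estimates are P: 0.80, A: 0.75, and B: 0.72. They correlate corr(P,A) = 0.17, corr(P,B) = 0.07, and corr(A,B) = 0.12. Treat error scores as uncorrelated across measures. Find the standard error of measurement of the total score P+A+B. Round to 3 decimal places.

Var(total) = 560.12 + 64.4224 = 624.542.
True-score variance = 441.835 + 64.4224 = 506.257, so reliability = 0.8106.
Error variance = 624.542 − 506.257 = 118.285; SEM = √118.285 = 10.876.

10.876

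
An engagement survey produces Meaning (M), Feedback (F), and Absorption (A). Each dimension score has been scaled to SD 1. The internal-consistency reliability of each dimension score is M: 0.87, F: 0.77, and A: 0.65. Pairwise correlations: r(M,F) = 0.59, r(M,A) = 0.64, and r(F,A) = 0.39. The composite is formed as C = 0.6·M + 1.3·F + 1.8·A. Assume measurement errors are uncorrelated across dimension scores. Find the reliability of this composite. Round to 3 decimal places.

Var(C) = 0.6² + 1.3² + 1.8² + 2·[0.78·0.59 + 1.08·0.64 + 2.34·0.39] = 5.29 + 4.128 = 9.418.
With uncorrelated errors the cross-covariances are all true-score covariance, so they carry over unchanged; only the diagonal terms shrink to ρᵢσᵢ².
True-score variance = [0.6²·0.87 + 1.3²·0.77 + 1.8²·0.65] + 4.128 = 3.7205 + 4.128 = 7.8485.
Reliability = 7.8485 / 9.418 = 0.833.

0.833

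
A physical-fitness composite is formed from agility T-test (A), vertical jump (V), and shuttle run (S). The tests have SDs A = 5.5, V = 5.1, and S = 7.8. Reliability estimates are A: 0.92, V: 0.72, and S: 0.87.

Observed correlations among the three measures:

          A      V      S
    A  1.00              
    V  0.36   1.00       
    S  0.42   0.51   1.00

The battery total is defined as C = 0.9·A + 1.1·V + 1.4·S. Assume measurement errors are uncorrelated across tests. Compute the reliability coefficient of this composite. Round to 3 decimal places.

Var(C) = 0.9²·5.5² + 1.1²·5.1² + 1.4²·7.8² + 2·[0.99·5.5·5.1·0.36 + 1.26·5.5·7.8·0.42 + 1.54·5.1·7.8·0.51] = 175.221 + 127.886 = 303.107.
Because errors are independent across components, Cov(Tᵢ,Tⱼ) = Cov(Xᵢ,Xⱼ); the off-diagonal part of the true-score variance is the same as above.
True-score variance = [0.9²·5.5²·0.92 + 1.1²·5.1²·0.72 + 1.4²·7.8²·0.87] + 127.886 = 148.947 + 127.886 = 276.832.
Reliability = 276.832 / 303.107 = 0.913.

0.913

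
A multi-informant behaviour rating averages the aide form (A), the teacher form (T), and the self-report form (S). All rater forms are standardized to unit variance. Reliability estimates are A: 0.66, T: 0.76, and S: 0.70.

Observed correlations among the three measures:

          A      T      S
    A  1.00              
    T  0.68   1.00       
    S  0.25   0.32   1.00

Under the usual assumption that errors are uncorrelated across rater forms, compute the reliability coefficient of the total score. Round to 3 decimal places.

0.840

Var(A+T+S) = 3 + 2·[0.68 + 0.25 + 0.32] = 3 + 2.5 = 5.5.
With uncorrelated errors the cross-covariances are all true-score covariance, so they carry over unchanged; only the diagonal terms shrink to ρᵢσᵢ².
True-score variance = [0.66 + 0.76 + 0.70] + 2.5 = 2.12 + 2.5 = 4.62.
Reliability = 4.62 / 5.5 = 0.840.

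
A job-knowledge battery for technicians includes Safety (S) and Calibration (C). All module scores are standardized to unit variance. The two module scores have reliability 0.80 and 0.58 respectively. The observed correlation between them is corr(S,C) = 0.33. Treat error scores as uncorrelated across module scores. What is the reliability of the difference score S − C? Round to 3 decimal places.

Var(S−C) = 1 + 1 − 2·0.33 = 2 − 0.66 = 1.34.
Because errors are independent across components, Cov(Tᵢ,Tⱼ) = Cov(Xᵢ,Xⱼ); the off-diagonal part of the true-score variance is the same as above.
True-score variance = [0.80 + 0.58] − 0.66 = 1.38 − 0.66 = 0.72.
Reliability = 0.72 / 1.34 = 0.537.

0.537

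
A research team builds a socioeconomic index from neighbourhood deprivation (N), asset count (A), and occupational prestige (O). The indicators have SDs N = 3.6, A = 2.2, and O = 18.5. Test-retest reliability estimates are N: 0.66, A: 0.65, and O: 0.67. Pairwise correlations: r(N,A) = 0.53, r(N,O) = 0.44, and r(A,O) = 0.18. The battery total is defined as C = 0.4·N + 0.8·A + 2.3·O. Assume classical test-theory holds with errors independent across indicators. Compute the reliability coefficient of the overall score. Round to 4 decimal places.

0.6845

Var(C) = 0.4²·3.6² + 0.8²·2.2² + 2.3²·18.5² + 2·[0.32·3.6·2.2·0.53 + 0.92·3.6·18.5·0.44 + 1.84·2.2·18.5·0.18] = 1815.67 + 83.5655 = 1899.24.
With uncorrelated errors the cross-covariances are all true-score covariance, so they carry over unchanged; only the diagonal terms shrink to ρᵢσᵢ².
True-score variance = [0.4²·3.6²·0.66 + 0.8²·2.2²·0.65 + 2.3²·18.5²·0.67] + 83.5655 = 1216.42 + 83.5655 = 1299.98.
Reliability = 1299.98 / 1899.24 = 0.6845.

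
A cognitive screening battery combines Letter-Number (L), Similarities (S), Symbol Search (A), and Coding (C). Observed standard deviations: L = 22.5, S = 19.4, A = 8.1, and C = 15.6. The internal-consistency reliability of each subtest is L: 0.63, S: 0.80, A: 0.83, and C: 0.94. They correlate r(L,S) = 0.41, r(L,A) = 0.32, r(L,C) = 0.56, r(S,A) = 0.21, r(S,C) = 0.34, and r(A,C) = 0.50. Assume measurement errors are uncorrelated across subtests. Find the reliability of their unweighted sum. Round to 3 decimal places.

Var(L+S+A+C) = 22.5² + 19.4² + 8.1² + 15.6² + 2·[22.5·19.4·0.41 + 22.5·8.1·0.32 + 22.5·15.6·0.56 + 19.4·8.1·0.21 + 19.4·15.6·0.34 + 8.1·15.6·0.50] = 1191.58 + 1265.84 = 2457.42.
Under uncorrelated errors the observed covariances equal the true-score covariances, so only the own-variance terms attenuate.
True-score variance = [22.5²·0.63 + 19.4²·0.80 + 8.1²·0.83 + 15.6²·0.94] + 1265.84 = 903.24 + 1265.84 = 2169.08.
Reliability = 2169.08 / 2457.42 = 0.883.

0.883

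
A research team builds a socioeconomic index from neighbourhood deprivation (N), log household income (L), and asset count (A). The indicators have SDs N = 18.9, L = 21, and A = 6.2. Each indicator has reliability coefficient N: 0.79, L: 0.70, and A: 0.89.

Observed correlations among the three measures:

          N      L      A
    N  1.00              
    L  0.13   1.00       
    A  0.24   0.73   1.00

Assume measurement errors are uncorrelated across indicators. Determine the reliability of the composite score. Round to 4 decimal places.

Var(N+L+A) = 18.9² + 21² + 6.2² + 2·[18.9·21·0.13 + 18.9·6.2·0.24 + 21·6.2·0.73] = 836.65 + 349.532 = 1186.18.
With uncorrelated errors the cross-covariances are all true-score covariance, so they carry over unchanged; only the diagonal terms shrink to ρᵢσᵢ².
True-score variance = [18.9²·0.79 + 21²·0.70 + 6.2²·0.89] + 349.532 = 625.107 + 349.532 = 974.64.
Reliability = 974.64 / 1186.18 = 0.8217.

0.8217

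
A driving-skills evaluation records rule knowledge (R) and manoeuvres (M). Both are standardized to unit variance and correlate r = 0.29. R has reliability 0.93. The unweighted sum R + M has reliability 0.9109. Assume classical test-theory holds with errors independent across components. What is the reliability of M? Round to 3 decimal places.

Var(R+M) = 2 + 2·0.29 = 2.580.
True-score variance = ρ_R + ρ_M + 2·0.29, so 0.9109 = (0.93 + ρ_M + 0.58) / 2.580.
ρ_M = 0.9109·2.580 − 0.93 − 0.58 = 0.840.

0.840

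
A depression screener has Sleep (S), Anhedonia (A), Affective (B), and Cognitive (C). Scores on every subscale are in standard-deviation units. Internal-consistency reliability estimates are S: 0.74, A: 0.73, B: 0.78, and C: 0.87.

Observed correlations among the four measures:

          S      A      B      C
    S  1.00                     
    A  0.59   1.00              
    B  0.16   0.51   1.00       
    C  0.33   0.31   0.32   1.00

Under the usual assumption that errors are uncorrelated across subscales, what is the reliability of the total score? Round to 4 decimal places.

0.8957

Var(S+A+B+C) = 4 + 2·[0.59 + 0.16 + 0.33 + 0.51 + 0.31 + 0.32] = 4 + 4.44 = 8.44.
Because errors are independent across components, Cov(Tᵢ,Tⱼ) = Cov(Xᵢ,Xⱼ); the off-diagonal part of the true-score variance is the same as above.
True-score variance = [0.74 + 0.73 + 0.78 + 0.87] + 4.44 = 3.12 + 4.44 = 7.56.
Reliability = 7.56 / 8.44 = 0.8957.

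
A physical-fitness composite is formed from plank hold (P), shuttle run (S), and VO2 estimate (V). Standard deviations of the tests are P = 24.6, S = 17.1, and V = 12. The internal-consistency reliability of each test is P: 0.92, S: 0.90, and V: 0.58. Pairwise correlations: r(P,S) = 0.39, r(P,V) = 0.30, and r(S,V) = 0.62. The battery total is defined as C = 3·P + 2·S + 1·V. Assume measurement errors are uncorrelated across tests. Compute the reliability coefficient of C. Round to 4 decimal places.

Var(C) = 3²·24.6² + 2²·17.1² + 12² + 2·[6·24.6·17.1·0.39 + 3·24.6·12·0.30 + 2·17.1·12·0.62] = 6760.08 + 3008.94 = 9769.02.
Because errors are independent across components, Cov(Tᵢ,Tⱼ) = Cov(Xᵢ,Xⱼ); the off-diagonal part of the true-score variance is the same as above.
True-score variance = [3²·24.6²·0.92 + 2²·17.1²·0.90 + 12²·0.58] + 3008.94 = 6146.92 + 3008.94 = 9155.87.
Reliability = 9155.87 / 9769.02 = 0.9372.

0.9372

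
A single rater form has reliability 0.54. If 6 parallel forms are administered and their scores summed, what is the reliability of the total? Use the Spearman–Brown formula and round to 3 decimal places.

0.876

ρ_k = kρ / (1 + (k−1)ρ) = 6·0.54 / (1 + 5·0.54) = 3.240 / 3.700 = 0.876.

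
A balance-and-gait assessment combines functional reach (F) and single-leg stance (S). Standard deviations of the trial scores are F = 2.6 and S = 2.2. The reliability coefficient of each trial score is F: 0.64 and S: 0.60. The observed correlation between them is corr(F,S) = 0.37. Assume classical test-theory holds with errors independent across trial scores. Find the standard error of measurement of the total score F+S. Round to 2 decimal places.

2.09

Var(total) = 11.6 + 4.2328 = 15.8328.
True-score variance = 7.2304 + 4.2328 = 11.4632, so reliability = 0.7240.
Error variance = 15.8328 − 11.4632 = 4.3696; SEM = √4.3696 = 2.09.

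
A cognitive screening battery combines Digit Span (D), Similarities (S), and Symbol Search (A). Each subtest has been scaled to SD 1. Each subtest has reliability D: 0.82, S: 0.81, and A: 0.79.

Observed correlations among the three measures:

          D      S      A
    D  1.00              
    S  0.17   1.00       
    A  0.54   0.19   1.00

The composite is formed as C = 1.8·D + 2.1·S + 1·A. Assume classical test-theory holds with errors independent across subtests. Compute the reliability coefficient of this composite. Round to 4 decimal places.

0.8713

Var(C) = 1.8² + 2.1² + 1 + 2·[3.78·0.17 + 1.8·0.54 + 2.1·0.19] = 8.65 + 4.0272 = 12.6772.
Under uncorrelated errors the observed covariances equal the true-score covariances, so only the own-variance terms attenuate.
True-score variance = [1.8²·0.82 + 2.1²·0.81 + 0.79] + 4.0272 = 7.0189 + 4.0272 = 11.0461.
Reliability = 11.0461 / 12.6772 = 0.8713.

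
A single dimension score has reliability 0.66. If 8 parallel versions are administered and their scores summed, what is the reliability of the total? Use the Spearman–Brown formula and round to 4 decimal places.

0.9395

ρ_k = kρ / (1 + (k−1)ρ) = 8·0.66 / (1 + 7·0.66) = 5.280 / 5.620 = 0.9395.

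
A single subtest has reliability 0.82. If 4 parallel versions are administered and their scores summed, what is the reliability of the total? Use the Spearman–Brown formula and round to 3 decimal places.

ρ_k = kρ / (1 + (k−1)ρ) = 4·0.82 / (1 + 3·0.82) = 3.280 / 3.460 = 0.948.

0.948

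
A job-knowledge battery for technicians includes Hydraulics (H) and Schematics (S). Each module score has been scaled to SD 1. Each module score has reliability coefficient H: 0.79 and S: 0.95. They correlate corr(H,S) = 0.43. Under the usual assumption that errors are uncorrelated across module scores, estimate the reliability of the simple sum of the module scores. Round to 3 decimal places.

0.909

Var(H+S) = 2 + 2·[0.43] = 2 + 0.86 = 2.86.
Because errors are independent across components, Cov(Tᵢ,Tⱼ) = Cov(Xᵢ,Xⱼ); the off-diagonal part of the true-score variance is the same as above.
True-score variance = [0.79 + 0.95] + 0.86 = 1.74 + 0.86 = 2.6.
Reliability = 2.6 / 2.86 = 0.909.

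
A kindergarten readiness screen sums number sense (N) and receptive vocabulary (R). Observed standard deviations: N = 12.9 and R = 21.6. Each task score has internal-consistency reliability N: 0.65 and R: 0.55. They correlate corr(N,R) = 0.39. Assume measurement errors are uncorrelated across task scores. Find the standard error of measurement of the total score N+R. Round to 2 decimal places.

16.38

Var(total) = 632.97 + 217.339 = 850.309.
True-score variance = 364.775 + 217.339 = 582.114, so reliability = 0.6846.
Error variance = 850.309 − 582.114 = 268.195; SEM = √268.195 = 16.38.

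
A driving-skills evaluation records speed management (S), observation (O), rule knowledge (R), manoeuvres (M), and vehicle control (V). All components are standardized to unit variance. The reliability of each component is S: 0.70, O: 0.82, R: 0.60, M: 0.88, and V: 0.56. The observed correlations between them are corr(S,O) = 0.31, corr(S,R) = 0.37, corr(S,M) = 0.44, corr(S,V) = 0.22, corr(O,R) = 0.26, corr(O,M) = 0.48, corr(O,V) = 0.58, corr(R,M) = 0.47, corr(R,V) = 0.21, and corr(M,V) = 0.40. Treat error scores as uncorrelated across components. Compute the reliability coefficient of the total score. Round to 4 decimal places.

Var(S+O+R+M+V) = 5 + 2·[0.31 + 0.37 + 0.44 + 0.22 + 0.26 + 0.48 + 0.58 + 0.47 + 0.21 + 0.40] = 5 + 7.48 = 12.48.
Because errors are independent across components, Cov(Tᵢ,Tⱼ) = Cov(Xᵢ,Xⱼ); the off-diagonal part of the true-score variance is the same as above.
True-score variance = [0.70 + 0.82 + 0.60 + 0.88 + 0.56] + 7.48 = 3.56 + 7.48 = 11.04.
Reliability = 11.04 / 12.48 = 0.8846.

0.8846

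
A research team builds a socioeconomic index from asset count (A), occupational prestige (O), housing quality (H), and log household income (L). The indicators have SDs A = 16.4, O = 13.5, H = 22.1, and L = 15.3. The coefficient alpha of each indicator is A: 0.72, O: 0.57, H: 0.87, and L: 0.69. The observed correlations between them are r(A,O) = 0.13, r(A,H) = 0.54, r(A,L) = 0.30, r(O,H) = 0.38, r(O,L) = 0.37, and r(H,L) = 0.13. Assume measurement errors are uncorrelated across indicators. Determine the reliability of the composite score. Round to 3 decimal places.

0.871

Var(A+O+H+L) = 16.4² + 13.5² + 22.1² + 15.3² + 2·[16.4·13.5·0.13 + 16.4·22.1·0.54 + 16.4·15.3·0.30 + 13.5·22.1·0.38 + 13.5·15.3·0.37 + 22.1·15.3·0.13] = 1173.71 + 1067.06 = 2240.77.
With uncorrelated errors the cross-covariances are all true-score covariance, so they carry over unchanged; only the diagonal terms shrink to ρᵢσᵢ².
True-score variance = [16.4²·0.72 + 13.5²·0.57 + 22.1²·0.87 + 15.3²·0.69] + 1067.06 = 883.973 + 1067.06 = 1951.03.
Reliability = 1951.03 / 2240.77 = 0.871.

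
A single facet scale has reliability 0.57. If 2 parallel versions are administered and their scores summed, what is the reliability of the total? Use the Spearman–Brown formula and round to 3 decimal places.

0.726

ρ_k = kρ / (1 + (k−1)ρ) = 2·0.57 / (1 + 1·0.57) = 1.140 / 1.570 = 0.726.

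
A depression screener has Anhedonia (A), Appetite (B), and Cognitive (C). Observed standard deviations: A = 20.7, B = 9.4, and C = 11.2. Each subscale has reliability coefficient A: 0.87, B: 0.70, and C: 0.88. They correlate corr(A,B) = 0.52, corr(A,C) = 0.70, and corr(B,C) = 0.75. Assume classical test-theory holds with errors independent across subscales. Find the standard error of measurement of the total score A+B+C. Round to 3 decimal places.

9.862

Var(total) = 642.29 + 684.859 = 1327.15.
True-score variance = 545.025 + 684.859 = 1229.88, so reliability = 0.9267.
Error variance = 1327.15 − 1229.88 = 97.2645; SEM = √97.2645 = 9.862.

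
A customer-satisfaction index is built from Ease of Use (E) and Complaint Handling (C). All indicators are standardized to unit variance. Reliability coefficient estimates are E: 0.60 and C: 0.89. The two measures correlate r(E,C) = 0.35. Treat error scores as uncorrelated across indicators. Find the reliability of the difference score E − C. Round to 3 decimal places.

Var(E−C) = 1 + 1 − 2·0.35 = 2 − 0.7 = 1.3.
Because errors are independent across components, Cov(Tᵢ,Tⱼ) = Cov(Xᵢ,Xⱼ); the off-diagonal part of the true-score variance is the same as above.
True-score variance = [0.60 + 0.89] − 0.7 = 1.49 − 0.7 = 0.79.
Reliability = 0.79 / 1.3 = 0.608.

0.608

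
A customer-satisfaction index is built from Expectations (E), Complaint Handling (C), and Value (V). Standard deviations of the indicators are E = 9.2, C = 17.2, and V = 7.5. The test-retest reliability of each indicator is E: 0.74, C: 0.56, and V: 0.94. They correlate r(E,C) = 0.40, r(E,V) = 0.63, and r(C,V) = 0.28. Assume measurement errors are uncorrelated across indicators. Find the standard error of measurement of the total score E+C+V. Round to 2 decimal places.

12.47

Var(total) = 436.73 + 285.772 = 722.502.
True-score variance = 281.179 + 285.772 = 566.951, so reliability = 0.7847.
Error variance = 722.502 − 566.951 = 155.551; SEM = √155.551 = 12.47.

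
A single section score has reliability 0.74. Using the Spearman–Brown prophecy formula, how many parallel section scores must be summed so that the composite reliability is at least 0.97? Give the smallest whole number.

k ≥ ρ*(1−ρ₁)/(ρ₁(1−ρ*)) = 0.97·0.26 / (0.74·0.03) = 11.360.
Smallest integer k = 12.

12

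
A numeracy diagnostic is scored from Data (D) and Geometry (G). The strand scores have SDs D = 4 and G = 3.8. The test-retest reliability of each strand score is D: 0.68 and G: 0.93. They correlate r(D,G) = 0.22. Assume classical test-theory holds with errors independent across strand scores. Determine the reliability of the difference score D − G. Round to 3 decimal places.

0.742

Var(D−G) = 4² + 3.8² − 2·4·3.8·0.22 = 30.44 − 6.688 = 23.752.
Under uncorrelated errors the observed covariances equal the true-score covariances, so only the own-variance terms attenuate.
True-score variance = [4²·0.68 + 3.8²·0.93] − 6.688 = 24.3092 − 6.688 = 17.6212.
Reliability = 17.6212 / 23.752 = 0.742.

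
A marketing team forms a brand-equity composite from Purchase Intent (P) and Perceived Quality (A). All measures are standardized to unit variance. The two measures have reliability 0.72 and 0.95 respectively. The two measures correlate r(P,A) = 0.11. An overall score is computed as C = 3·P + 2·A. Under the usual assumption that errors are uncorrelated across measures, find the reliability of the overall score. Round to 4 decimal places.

Var(C) = 3² + 2² + 2·[6·0.11] = 13 + 1.32 = 14.32.
Because errors are independent across components, Cov(Tᵢ,Tⱼ) = Cov(Xᵢ,Xⱼ); the off-diagonal part of the true-score variance is the same as above.
True-score variance = [3²·0.72 + 2²·0.95] + 1.32 = 10.28 + 1.32 = 11.6.
Reliability = 11.6 / 14.32 = 0.8101.

0.8101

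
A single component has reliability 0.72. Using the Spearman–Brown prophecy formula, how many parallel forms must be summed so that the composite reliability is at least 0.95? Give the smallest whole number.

8

k ≥ ρ*(1−ρ₁)/(ρ₁(1−ρ*)) = 0.95·0.28 / (0.72·0.05) = 7.389.
Smallest integer k = 8.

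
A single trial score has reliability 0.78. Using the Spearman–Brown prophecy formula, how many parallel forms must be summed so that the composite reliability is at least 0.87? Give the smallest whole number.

k ≥ ρ*(1−ρ₁)/(ρ₁(1−ρ*)) = 0.87·0.22 / (0.78·0.13) = 1.888.
Smallest integer k = 2.

2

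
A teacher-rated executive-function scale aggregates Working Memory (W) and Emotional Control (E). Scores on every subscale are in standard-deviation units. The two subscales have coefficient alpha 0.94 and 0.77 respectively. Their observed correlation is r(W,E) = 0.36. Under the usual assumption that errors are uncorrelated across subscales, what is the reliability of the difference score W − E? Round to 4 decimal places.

0.7734

Var(W−E) = 1 + 1 − 2·0.36 = 2 − 0.72 = 1.28.
With uncorrelated errors the cross-covariances are all true-score covariance, so they carry over unchanged; only the diagonal terms shrink to ρᵢσᵢ².
True-score variance = [0.94 + 0.77] − 0.72 = 1.71 − 0.72 = 0.99.
Reliability = 0.99 / 1.28 = 0.7734.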